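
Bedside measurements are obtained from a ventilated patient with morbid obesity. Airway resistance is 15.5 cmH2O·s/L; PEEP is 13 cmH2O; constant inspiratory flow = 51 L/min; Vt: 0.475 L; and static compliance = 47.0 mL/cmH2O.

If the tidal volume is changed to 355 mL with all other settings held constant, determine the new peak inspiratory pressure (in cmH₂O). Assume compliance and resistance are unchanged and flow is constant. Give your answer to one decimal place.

33.7

Flow: 51 L/min ÷ 60 = 0.85 L/s.
PIP = Vt/C + R·V̇ + PEEP (constant-flow equation of motion).
Only the elastic term changes: ΔPIP = ΔVt / C = (355 − 475) / 47.0 = -2.553 cmH2O.
Original PIP = 475/47.0 + 15.5×0.85 + 13 = 36.281 cmH2O; new PIP = 36.281 + (-2.553) = 33.728 cmH2O.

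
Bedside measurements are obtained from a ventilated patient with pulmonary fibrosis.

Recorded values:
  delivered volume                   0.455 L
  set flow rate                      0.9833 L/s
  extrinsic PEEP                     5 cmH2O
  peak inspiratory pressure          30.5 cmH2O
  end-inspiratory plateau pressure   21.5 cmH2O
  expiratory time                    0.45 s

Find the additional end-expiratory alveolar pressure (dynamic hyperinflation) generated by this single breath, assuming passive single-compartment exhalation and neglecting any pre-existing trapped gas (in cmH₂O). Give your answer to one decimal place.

2.8

R = (PIP − Pplat)/V̇ = (30.5 − 21.5) / 0.9833 = 9.0/0.9833 = 9.153 cmH2O·s/L.
C = Vt/(Pplat − PEEP) = 455.0 / (21.5 − 5) = 455.0/16.5 = 27.576 mL/cmH2O.
τ = R × C = 9.153 × 0.02758 L/cmH2O = 0.2524 s.
Fraction remaining = e^(−Te/τ) = e^(−0.45/0.2524) = 0.1682; trapped volume = 455.0 × 0.1682 = 76.531 mL.
Additional alveolar pressure from trapping ≈ V_trapped / C = 76.531 / 27.576 = 2.775 cmH2O.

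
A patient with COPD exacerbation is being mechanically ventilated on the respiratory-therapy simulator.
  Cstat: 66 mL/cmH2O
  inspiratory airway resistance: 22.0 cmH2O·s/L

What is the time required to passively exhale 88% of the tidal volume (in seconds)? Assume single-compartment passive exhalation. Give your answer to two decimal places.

τ = R × C = 22.0 × 66 mL/cmH2O = 22.0 × 0.066 L/cmH2O = 1.452 s.
Exhaled fraction f = 1 − e^(−t/τ) → t = −τ·ln(1 − f) = −1.452·ln(0.12) = 3.079 s.

3.08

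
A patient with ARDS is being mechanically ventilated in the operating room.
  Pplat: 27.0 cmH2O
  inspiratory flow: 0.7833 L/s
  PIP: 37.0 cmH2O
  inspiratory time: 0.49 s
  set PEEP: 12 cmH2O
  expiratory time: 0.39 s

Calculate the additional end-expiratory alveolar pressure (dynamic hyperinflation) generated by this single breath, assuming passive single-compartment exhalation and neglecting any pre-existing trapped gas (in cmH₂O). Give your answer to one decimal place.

Vt = flow × Ti = 0.7833 L/s × 0.49 s × 1000 mL/L = 383.82 mL.
R = (PIP − Pplat)/V̇ = (37.0 − 27.0) / 0.7833 = 10.0/0.7833 = 12.767 cmH2O·s/L.
C = Vt/(Pplat − PEEP) = 383.82 / (27.0 − 12) = 383.82/15.0 = 25.588 mL/cmH2O.
τ = R × C = 12.767 × 0.02559 L/cmH2O = 0.3267 s.
Fraction remaining = e^(−Te/τ) = e^(−0.39/0.3267) = 0.3031; trapped volume = 383.82 × 0.3031 = 116.34 mL.
Additional alveolar pressure from trapping ≈ V_trapped / C = 116.34 / 25.588 = 4.547 cmH2O.

4.5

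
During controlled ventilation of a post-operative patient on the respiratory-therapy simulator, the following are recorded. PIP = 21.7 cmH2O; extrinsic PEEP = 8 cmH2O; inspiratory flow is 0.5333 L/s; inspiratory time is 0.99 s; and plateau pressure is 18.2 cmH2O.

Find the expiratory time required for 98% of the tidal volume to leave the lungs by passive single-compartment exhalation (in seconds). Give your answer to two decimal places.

Vt = flow × Ti = 0.5333 L/s × 0.99 s × 1000 mL/L = 527.97 mL.
R = (PIP − Pplat)/V̇ = (21.7 − 18.2) / 0.5333 = 3.5/0.5333 = 6.563 cmH2O·s/L.
C = Vt/(Pplat − PEEP) = 527.97 / (18.2 − 8) = 527.97/10.2 = 51.762 mL/cmH2O.
τ = R × C = 6.563 × 0.05176 L/cmH2O = 0.3397 s.
t = −τ·ln(1 − 0.98) = −0.3397·ln(0.02) = 1.329 s.

1.33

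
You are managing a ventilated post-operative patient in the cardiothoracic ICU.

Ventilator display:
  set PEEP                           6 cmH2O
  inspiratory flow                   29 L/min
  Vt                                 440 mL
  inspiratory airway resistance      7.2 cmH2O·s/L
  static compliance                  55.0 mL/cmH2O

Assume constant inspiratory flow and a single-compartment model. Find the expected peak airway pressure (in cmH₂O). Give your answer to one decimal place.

17.5

Flow: 29 L/min ÷ 60 = 0.4833 L/s.
Equation of motion (constant flow): PIP = Vt/C + R·V̇ + PEEP.
PIP = 440/55.0 + 7.2×0.4833 + 6 = 8.0 + 3.48 + 6 = 17.48 cmH2O.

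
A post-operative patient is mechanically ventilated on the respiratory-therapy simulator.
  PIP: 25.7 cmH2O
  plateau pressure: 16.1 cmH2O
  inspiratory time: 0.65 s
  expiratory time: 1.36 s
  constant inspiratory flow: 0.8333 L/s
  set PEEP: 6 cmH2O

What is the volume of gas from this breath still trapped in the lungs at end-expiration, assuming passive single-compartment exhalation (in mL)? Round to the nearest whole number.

Vt = flow × Ti = 0.8333 L/s × 0.65 s × 1000 mL/L = 541.65 mL.
R = (PIP − Pplat)/V̇ = (25.7 − 16.1) / 0.8333 = 9.6/0.8333 = 11.52 cmH2O·s/L.
C = Vt/(Pplat − PEEP) = 541.65 / (16.1 − 6) = 541.65/10.1 = 53.629 mL/cmH2O.
τ = R × C = 11.52 × 0.05363 L/cmH2O = 0.6178 s.
Fraction remaining = e^(−Te/τ) = e^(−1.36/0.6178) = 0.1107.
Trapped volume = 541.65 × 0.1107 = 59.961 mL.

60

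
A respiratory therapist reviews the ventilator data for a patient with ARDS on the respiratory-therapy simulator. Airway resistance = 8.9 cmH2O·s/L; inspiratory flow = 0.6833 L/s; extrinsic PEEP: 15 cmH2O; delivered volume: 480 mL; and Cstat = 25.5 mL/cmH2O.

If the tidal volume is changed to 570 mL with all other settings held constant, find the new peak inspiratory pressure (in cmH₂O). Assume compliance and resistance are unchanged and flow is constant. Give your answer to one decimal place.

PIP = Vt/C + R·V̇ + PEEP (constant-flow equation of motion).
Only the elastic term changes: ΔPIP = ΔVt / C = (570 − 480) / 25.5 = 3.529 cmH2O.
Original PIP = 480/25.5 + 8.9×0.6833 + 15 = 39.905 cmH2O; new PIP = 39.905 + (3.529) = 43.434 cmH2O.

43.4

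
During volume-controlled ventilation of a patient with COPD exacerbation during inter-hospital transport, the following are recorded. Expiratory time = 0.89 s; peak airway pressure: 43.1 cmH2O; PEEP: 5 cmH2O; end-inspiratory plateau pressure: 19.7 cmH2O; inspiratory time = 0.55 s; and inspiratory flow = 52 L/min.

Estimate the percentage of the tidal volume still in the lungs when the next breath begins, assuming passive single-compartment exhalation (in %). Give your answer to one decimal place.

36.2

Flow: 52 L/min ÷ 60 = 0.8667 L/s.
Vt = flow × Ti = 0.8667 L/s × 0.55 s × 1000 mL/L = 476.69 mL.
R = (PIP − Pplat)/V̇ = (43.1 − 19.7) / 0.8667 = 23.4/0.8667 = 26.999 cmH2O·s/L.
C = Vt/(Pplat − PEEP) = 476.69 / (19.7 − 5) = 476.69/14.7 = 32.428 mL/cmH2O.
τ = R × C = 26.999 × 0.03243 L/cmH2O = 0.8756 s.
Fraction remaining at end-expiration = e^(−Te/τ) = e^(−0.89/0.8756) = 0.3619 → 36.19%.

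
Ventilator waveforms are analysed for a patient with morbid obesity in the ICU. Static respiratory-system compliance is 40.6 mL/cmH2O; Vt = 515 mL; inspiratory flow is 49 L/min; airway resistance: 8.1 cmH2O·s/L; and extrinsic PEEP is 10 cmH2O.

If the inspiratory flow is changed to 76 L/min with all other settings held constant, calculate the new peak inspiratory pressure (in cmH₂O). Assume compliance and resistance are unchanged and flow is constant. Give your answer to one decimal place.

Flow: 49 L/min ÷ 60 = 0.8167 L/s.
New flow: 76 L/min ÷ 60 = 1.2667 L/s.
PIP = Vt/C + R·V̇ + PEEP (constant-flow equation of motion).
Only the resistive term changes: ΔPIP = R × ΔV̇ = 8.1 × (1.2667 − 0.8167) = 8.1 × 0.45 = 3.645 cmH2O.
Original PIP = 515/40.6 + 8.1×0.8167 + 10 = 29.3 cmH2O; new PIP = 29.3 + (3.645) = 32.945 cmH2O.

32.9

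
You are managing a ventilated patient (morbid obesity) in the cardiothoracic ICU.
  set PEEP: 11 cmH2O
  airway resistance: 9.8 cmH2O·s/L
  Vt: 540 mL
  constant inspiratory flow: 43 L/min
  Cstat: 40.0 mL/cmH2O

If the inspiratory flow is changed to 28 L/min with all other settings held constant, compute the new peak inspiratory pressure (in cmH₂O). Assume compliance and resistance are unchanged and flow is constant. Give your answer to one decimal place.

29.1

Flow: 43 L/min ÷ 60 = 0.7167 L/s.
New flow: 28 L/min ÷ 60 = 0.4667 L/s.
PIP = Vt/C + R·V̇ + PEEP (constant-flow equation of motion).
Only the resistive term changes: ΔPIP = R × ΔV̇ = 9.8 × (0.4667 − 0.7167) = 9.8 × -0.25 = -2.45 cmH2O.
Original PIP = 540/40.0 + 9.8×0.7167 + 11 = 31.524 cmH2O; new PIP = 31.524 + (-2.45) = 29.074 cmH2O.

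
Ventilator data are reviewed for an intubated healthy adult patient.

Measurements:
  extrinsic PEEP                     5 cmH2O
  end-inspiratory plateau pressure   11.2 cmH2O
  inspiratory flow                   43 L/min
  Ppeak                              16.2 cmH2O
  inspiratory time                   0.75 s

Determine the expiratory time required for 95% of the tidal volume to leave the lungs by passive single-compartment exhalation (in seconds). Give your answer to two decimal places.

1.81

Flow: 43 L/min ÷ 60 = 0.7167 L/s.
Vt = flow × Ti = 0.7167 L/s × 0.75 s × 1000 mL/L = 537.53 mL.
R = (PIP − Pplat)/V̇ = (16.2 − 11.2) / 0.7167 = 5.0/0.7167 = 6.976 cmH2O·s/L.
C = Vt/(Pplat − PEEP) = 537.53 / (11.2 − 5) = 537.53/6.2 = 86.698 mL/cmH2O.
τ = R × C = 6.976 × 0.0867 L/cmH2O = 0.6048 s.
t = −τ·ln(1 − 0.95) = −0.6048·ln(0.05) = 1.812 s.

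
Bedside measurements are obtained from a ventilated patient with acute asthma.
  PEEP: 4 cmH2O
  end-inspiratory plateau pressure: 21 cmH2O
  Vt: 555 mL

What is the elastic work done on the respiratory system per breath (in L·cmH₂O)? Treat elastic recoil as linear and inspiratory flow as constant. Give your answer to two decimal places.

4.72

Elastic work ≈ ½ × (Pplat − PEEP) × Vt = 0.5 × (21 − 4) × 0.555 L = 0.5 × 17.0 × 0.555 = 4.718 L·cmH2O.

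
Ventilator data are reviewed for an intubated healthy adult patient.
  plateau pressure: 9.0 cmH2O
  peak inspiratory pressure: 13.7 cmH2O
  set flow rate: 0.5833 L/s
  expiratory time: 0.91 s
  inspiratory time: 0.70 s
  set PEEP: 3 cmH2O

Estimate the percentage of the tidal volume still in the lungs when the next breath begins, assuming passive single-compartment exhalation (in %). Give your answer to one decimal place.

19.0

Vt = flow × Ti = 0.5833 L/s × 0.70 s × 1000 mL/L = 408.31 mL.
R = (PIP − Pplat)/V̇ = (13.7 − 9.0) / 0.5833 = 4.7/0.5833 = 8.058 cmH2O·s/L.
C = Vt/(Pplat − PEEP) = 408.31 / (9.0 − 3) = 408.31/6.0 = 68.052 mL/cmH2O.
τ = R × C = 8.058 × 0.06805 L/cmH2O = 0.5483 s.
Fraction remaining at end-expiration = e^(−Te/τ) = e^(−0.91/0.5483) = 0.1902 → 19.02%.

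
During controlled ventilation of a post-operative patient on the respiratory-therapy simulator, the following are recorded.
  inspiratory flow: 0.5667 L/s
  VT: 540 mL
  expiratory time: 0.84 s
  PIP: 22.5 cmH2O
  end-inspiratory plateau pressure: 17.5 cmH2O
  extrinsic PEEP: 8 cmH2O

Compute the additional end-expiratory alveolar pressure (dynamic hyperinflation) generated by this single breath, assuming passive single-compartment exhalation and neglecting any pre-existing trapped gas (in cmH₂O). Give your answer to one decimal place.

R = (PIP − Pplat)/V̇ = (22.5 − 17.5) / 0.5667 = 5.0/0.5667 = 8.823 cmH2O·s/L.
C = Vt/(Pplat − PEEP) = 540.0 / (17.5 − 8) = 540.0/9.5 = 56.842 mL/cmH2O.
τ = R × C = 8.823 × 0.05684 L/cmH2O = 0.5015 s.
Fraction remaining = e^(−Te/τ) = e^(−0.84/0.5015) = 0.1873; trapped volume = 540.0 × 0.1873 = 101.14 mL.
Additional alveolar pressure from trapping ≈ V_trapped / C = 101.14 / 56.842 = 1.779 cmH2O.

1.8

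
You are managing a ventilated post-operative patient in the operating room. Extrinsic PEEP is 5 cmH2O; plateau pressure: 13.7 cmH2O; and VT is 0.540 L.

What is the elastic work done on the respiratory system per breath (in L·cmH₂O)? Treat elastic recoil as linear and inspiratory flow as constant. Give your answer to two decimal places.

2.35

Elastic work ≈ ½ × (Pplat − PEEP) × Vt = 0.5 × (13.7 − 5) × 0.540 L = 0.5 × 8.7 × 0.540 = 2.349 L·cmH2O.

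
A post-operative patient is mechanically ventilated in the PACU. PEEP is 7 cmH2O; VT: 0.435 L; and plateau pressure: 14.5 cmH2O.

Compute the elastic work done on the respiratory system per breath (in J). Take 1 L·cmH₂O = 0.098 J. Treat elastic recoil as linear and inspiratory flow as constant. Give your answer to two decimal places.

0.16

Elastic work ≈ ½ × (Pplat − PEEP) × Vt = 0.5 × (14.5 − 7) × 0.435 L = 0.5 × 7.5 × 0.435 = 1.631 L·cmH2O.
× 0.098 J/(L·cmH2O) → 0.1598 J.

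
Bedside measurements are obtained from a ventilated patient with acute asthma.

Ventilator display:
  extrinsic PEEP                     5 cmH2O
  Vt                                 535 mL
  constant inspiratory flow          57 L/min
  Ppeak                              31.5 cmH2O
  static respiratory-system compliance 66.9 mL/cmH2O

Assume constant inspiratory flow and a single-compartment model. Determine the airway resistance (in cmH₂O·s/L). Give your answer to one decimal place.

19.5

Flow: 57 L/min ÷ 60 = 0.95 L/s.
Equation of motion (constant flow): PIP = Vt/C + R·V̇ + PEEP.
R·V̇ = PIP − Vt/C − PEEP = 31.5 − 535/66.9 − 5 = 31.5 − 7.997 − 5 = 18.503 cmH2O.
R = 18.503 / 0.95 = 19.477 cmH2O·s/L.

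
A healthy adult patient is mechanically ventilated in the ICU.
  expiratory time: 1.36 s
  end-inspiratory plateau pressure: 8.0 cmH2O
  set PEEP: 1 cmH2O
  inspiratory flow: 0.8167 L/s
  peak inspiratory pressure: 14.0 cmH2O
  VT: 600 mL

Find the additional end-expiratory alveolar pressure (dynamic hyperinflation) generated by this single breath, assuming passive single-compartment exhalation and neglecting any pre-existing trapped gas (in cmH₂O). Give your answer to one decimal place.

R = (PIP − Pplat)/V̇ = (14.0 − 8.0) / 0.8167 = 6.0/0.8167 = 7.347 cmH2O·s/L.
C = Vt/(Pplat − PEEP) = 600.0 / (8.0 − 1) = 600.0/7.0 = 85.714 mL/cmH2O.
τ = R × C = 7.347 × 0.08571 L/cmH2O = 0.6297 s.
Fraction remaining = e^(−Te/τ) = e^(−1.36/0.6297) = 0.1154; trapped volume = 600.0 × 0.1154 = 69.24 mL.
Additional alveolar pressure from trapping ≈ V_trapped / C = 69.24 / 85.714 = 0.8078 cmH2O.

0.8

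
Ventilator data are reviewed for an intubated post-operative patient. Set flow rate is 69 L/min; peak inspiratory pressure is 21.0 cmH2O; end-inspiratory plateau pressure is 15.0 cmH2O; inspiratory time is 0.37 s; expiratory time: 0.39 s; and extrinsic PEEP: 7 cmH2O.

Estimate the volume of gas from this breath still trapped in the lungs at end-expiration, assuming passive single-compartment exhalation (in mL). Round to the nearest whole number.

104

Flow: 69 L/min ÷ 60 = 1.15 L/s.
Vt = flow × Ti = 1.15 L/s × 0.37 s × 1000 mL/L = 425.5 mL.
R = (PIP − Pplat)/V̇ = (21.0 − 15.0) / 1.15 = 6.0/1.15 = 5.217 cmH2O·s/L.
C = Vt/(Pplat − PEEP) = 425.5 / (15.0 − 7) = 425.5/8.0 = 53.188 mL/cmH2O.
τ = R × C = 5.217 × 0.05319 L/cmH2O = 0.2775 s.
Fraction remaining = e^(−Te/τ) = e^(−0.39/0.2775) = 0.2453.
Trapped volume = 425.5 × 0.2453 = 104.38 mL.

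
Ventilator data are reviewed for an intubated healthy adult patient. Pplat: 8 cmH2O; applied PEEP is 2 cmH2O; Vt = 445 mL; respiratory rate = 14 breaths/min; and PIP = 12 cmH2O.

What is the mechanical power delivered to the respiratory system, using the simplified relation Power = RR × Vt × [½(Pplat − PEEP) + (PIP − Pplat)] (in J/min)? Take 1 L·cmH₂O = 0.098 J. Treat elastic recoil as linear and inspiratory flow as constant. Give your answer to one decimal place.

Per-breath work = Vt × [½(Pplat−PEEP) + (PIP−Pplat)] = 0.445 × [0.5×6.0 + 4.0] = 0.445 × 7.0 = 3.115 L·cmH2O.
Power = 14 × 3.115 = 43.61 L·cmH2O/min.
× 0.098 J/(L·cmH2O) → 4.274 J/min.

4.3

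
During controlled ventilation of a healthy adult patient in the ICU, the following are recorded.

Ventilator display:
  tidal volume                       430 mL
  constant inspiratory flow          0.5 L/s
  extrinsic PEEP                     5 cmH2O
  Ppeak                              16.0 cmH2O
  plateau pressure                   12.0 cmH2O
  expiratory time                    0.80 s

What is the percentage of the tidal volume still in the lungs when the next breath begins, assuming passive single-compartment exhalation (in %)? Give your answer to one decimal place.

R = (PIP − Pplat)/V̇ = (16.0 − 12.0) / 0.5 = 4.0/0.5 = 8.0 cmH2O·s/L.
C = Vt/(Pplat − PEEP) = 430.0 / (12.0 − 5) = 430.0/7.0 = 61.429 mL/cmH2O.
τ = R × C = 8.0 × 0.06143 L/cmH2O = 0.4914 s.
Fraction remaining at end-expiration = e^(−Te/τ) = e^(−0.80/0.4914) = 0.1963 → 19.63%.

19.6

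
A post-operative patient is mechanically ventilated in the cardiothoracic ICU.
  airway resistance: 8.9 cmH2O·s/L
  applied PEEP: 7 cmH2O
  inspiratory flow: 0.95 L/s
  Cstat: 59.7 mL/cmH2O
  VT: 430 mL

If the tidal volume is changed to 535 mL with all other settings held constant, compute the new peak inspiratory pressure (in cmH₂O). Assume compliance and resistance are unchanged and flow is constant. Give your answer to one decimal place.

PIP = Vt/C + R·V̇ + PEEP (constant-flow equation of motion).
Only the elastic term changes: ΔPIP = ΔVt / C = (535 − 430) / 59.7 = 1.759 cmH2O.
Original PIP = 430/59.7 + 8.9×0.95 + 7 = 22.658 cmH2O; new PIP = 22.658 + (1.759) = 24.417 cmH2O.

24.4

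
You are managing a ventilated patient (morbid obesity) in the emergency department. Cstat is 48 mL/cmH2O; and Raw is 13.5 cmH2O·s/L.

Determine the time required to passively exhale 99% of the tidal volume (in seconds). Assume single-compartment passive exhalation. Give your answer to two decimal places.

2.98

τ = R × C = 13.5 × 48 mL/cmH2O = 13.5 × 0.048 L/cmH2O = 0.648 s.
Exhaled fraction f = 1 − e^(−t/τ) → t = −τ·ln(1 − f) = −0.648·ln(0.01) = 2.984 s.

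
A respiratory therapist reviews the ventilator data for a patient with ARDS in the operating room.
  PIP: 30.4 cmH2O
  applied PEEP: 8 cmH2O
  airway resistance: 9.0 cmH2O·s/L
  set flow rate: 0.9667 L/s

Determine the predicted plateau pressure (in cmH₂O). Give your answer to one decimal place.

Pplat = PIP − Raw × flow = 30.4 − 9.0 × 0.9667 = 30.4 − 8.7 = 21.7 cmH2O.

21.7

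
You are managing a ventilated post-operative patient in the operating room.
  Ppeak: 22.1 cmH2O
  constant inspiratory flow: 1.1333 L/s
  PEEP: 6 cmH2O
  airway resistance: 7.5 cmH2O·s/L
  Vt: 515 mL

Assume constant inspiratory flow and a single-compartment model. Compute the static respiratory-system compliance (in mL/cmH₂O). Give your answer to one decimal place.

67.8

Equation of motion (constant flow): PIP = Vt/C + R·V̇ + PEEP.
Vt/C = PIP − R·V̇ − PEEP = 22.1 − 7.5×1.1333 − 6 = 22.1 − 8.5 − 6 = 7.6 cmH2O.
C = Vt / 7.6 = 515 / 7.6 = 67.763 mL/cmH2O.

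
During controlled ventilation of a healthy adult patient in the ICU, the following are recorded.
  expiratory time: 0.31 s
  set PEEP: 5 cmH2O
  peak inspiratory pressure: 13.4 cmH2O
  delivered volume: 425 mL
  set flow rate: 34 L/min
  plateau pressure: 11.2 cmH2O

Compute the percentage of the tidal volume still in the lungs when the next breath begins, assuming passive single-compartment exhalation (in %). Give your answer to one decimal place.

31.2

Flow: 34 L/min ÷ 60 = 0.5667 L/s.
R = (PIP − Pplat)/V̇ = (13.4 − 11.2) / 0.5667 = 2.2/0.5667 = 3.882 cmH2O·s/L.
C = Vt/(Pplat − PEEP) = 425.0 / (11.2 − 5) = 425.0/6.2 = 68.548 mL/cmH2O.
τ = R × C = 3.882 × 0.06855 L/cmH2O = 0.2661 s.
Fraction remaining at end-expiration = e^(−Te/τ) = e^(−0.31/0.2661) = 0.3119 → 31.19%.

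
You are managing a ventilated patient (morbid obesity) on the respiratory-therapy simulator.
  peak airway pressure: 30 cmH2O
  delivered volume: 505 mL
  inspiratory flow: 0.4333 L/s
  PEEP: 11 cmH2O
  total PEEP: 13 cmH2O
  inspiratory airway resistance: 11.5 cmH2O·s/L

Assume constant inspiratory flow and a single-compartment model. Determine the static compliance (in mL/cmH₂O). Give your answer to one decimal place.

Total PEEP = 13 cmH2O (set 11 + intrinsic 2); this is the baseline alveolar pressure.
Equation of motion (constant flow): PIP = Vt/C + R·V̇ + PEEP.
Vt/C = PIP − R·V̇ − PEEP = 30 − 11.5×0.4333 − 13 = 30 − 4.983 − 13 = 12.017 cmH2O.
C = Vt / 12.017 = 505 / 12.017 = 42.024 mL/cmH2O.

42.0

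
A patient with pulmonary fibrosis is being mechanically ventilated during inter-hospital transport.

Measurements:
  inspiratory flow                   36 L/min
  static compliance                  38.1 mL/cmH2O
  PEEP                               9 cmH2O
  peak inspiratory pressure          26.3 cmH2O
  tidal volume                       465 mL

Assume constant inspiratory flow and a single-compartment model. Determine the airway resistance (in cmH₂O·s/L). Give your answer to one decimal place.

Flow: 36 L/min ÷ 60 = 0.6 L/s.
Equation of motion (constant flow): PIP = Vt/C + R·V̇ + PEEP.
R·V̇ = PIP − Vt/C − PEEP = 26.3 − 465/38.1 − 9 = 26.3 − 12.205 − 9 = 5.095 cmH2O.
R = 5.095 / 0.6 = 8.492 cmH2O·s/L.

8.5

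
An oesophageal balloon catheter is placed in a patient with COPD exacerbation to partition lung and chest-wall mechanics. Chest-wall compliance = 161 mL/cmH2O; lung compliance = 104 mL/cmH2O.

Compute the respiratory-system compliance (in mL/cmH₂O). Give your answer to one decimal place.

63.2

Lung and chest wall are elastances in series: 1/Crs = 1/CL + 1/Ccw.
1/Crs = 1/104 + 1/161 = 0.01583.
Crs = 63.171 mL/cmH2O.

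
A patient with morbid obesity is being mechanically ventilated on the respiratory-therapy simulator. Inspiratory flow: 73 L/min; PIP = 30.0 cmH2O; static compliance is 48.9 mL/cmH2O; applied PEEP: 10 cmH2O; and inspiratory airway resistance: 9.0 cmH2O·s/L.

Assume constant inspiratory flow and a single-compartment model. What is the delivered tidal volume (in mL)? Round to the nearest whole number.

Flow: 73 L/min ÷ 60 = 1.2167 L/s.
Equation of motion (constant flow): PIP = Vt/C + R·V̇ + PEEP.
Vt/C = PIP − R·V̇ − PEEP = 30.0 − 10.95 − 10 = 9.05 cmH2O.
Vt = C × 9.05 = 48.9 × 9.05 = 442.55 mL.

443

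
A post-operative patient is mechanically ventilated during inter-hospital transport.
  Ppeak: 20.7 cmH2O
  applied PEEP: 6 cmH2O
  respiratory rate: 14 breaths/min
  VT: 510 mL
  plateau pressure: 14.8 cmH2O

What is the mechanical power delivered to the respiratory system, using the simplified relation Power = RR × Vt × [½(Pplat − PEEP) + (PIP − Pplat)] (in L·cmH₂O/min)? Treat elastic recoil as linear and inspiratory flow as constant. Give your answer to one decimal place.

73.5

Per-breath work = Vt × [½(Pplat−PEEP) + (PIP−Pplat)] = 0.510 × [0.5×8.8 + 5.9] = 0.510 × 10.3 = 5.253 L·cmH2O.
Power = 14 × 5.253 = 73.542 L·cmH2O/min.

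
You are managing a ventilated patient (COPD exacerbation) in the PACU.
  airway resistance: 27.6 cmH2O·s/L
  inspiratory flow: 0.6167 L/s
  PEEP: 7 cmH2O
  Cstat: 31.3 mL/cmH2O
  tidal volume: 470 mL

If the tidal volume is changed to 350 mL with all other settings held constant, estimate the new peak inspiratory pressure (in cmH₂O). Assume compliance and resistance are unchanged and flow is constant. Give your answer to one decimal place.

35.2

PIP = Vt/C + R·V̇ + PEEP (constant-flow equation of motion).
Only the elastic term changes: ΔPIP = ΔVt / C = (350 − 470) / 31.3 = -3.834 cmH2O.
Original PIP = 470/31.3 + 27.6×0.6167 + 7 = 39.037 cmH2O; new PIP = 39.037 + (-3.834) = 35.203 cmH2O.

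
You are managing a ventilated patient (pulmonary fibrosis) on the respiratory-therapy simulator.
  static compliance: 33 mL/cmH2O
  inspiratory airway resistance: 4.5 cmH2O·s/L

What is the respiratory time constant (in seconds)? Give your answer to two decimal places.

0.15

τ = R × C = 4.5 × 33 mL/cmH2O = 4.5 × 0.033 L/cmH2O = 0.1485 s.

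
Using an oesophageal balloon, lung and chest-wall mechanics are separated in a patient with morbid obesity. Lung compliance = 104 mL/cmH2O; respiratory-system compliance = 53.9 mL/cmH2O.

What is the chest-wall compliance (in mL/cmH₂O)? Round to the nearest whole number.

112

1/Ccw = 1/Crs − 1/CL.
1/Ccw = 1/53.9 − 1/104 = 0.008937.
Ccw = 111.89 mL/cmH2O.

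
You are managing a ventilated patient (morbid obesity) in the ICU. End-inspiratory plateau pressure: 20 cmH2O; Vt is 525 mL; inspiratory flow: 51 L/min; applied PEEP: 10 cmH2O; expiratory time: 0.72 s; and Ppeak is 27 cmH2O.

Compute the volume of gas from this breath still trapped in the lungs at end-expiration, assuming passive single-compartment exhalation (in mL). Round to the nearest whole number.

Flow: 51 L/min ÷ 60 = 0.85 L/s.
R = (PIP − Pplat)/V̇ = (27 − 20) / 0.85 = 7.0/0.85 = 8.235 cmH2O·s/L.
C = Vt/(Pplat − PEEP) = 525.0 / (20 − 10) = 525.0/10.0 = 52.5 mL/cmH2O.
τ = R × C = 8.235 × 0.0525 L/cmH2O = 0.4323 s.
Fraction remaining = e^(−Te/τ) = e^(−0.72/0.4323) = 0.1891.
Trapped volume = 525.0 × 0.1891 = 99.278 mL.

99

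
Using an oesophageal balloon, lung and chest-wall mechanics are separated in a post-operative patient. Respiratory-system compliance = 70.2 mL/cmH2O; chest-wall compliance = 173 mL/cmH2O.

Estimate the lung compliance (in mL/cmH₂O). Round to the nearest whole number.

1/CL = 1/Crs − 1/Ccw.
1/CL = 1/70.2 − 1/173 = 0.008465.
CL = 118.13 mL/cmH2O.

118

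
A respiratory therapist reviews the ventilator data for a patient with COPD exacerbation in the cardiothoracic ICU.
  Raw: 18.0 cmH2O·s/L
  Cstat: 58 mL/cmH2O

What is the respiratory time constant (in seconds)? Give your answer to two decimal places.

τ = R × C = 18.0 × 58 mL/cmH2O = 18.0 × 0.058 L/cmH2O = 1.044 s.

1.04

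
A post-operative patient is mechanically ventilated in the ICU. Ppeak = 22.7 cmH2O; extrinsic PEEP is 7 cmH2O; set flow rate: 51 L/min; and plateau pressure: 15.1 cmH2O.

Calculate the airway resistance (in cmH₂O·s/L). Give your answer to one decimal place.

8.9

Flow: 51 L/min ÷ 60 = 0.85 L/s.
Raw = (PIP − Pplat) / flow = (22.7 − 15.1) / 0.85 = 7.6 / 0.85 = 8.941 cmH2O·s/L.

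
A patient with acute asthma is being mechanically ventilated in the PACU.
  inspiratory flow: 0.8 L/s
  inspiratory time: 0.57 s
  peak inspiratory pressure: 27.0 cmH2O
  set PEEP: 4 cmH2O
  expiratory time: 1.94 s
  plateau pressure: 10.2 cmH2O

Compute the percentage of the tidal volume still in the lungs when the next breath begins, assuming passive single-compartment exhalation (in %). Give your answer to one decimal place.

Vt = flow × Ti = 0.8 L/s × 0.57 s × 1000 mL/L = 456.0 mL.
R = (PIP − Pplat)/V̇ = (27.0 − 10.2) / 0.8 = 16.8/0.8 = 21.0 cmH2O·s/L.
C = Vt/(Pplat − PEEP) = 456.0 / (10.2 − 4) = 456.0/6.2 = 73.548 mL/cmH2O.
τ = R × C = 21.0 × 0.07355 L/cmH2O = 1.545 s.
Fraction remaining at end-expiration = e^(−Te/τ) = e^(−1.94/1.545) = 0.2849 → 28.49%.

28.5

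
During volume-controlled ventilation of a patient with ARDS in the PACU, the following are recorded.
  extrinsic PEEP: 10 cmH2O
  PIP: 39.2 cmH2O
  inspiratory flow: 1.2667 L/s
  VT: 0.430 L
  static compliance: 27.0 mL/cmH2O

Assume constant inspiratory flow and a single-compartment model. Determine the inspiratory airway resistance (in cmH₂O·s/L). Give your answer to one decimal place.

Equation of motion (constant flow): PIP = Vt/C + R·V̇ + PEEP.
R·V̇ = PIP − Vt/C − PEEP = 39.2 − 430/27.0 − 10 = 39.2 − 15.926 − 10 = 13.274 cmH2O.
R = 13.274 / 1.2667 = 10.479 cmH2O·s/L.

10.5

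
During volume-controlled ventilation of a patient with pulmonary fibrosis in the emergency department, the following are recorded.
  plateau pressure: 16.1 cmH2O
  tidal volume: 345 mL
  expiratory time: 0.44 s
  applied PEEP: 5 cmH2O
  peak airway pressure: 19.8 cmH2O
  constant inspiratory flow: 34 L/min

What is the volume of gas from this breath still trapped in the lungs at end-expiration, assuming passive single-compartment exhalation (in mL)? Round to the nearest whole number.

39

Flow: 34 L/min ÷ 60 = 0.5667 L/s.
R = (PIP − Pplat)/V̇ = (19.8 − 16.1) / 0.5667 = 3.7/0.5667 = 6.529 cmH2O·s/L.
C = Vt/(Pplat − PEEP) = 345.0 / (16.1 − 5) = 345.0/11.1 = 31.081 mL/cmH2O.
τ = R × C = 6.529 × 0.03108 L/cmH2O = 0.2029 s.
Fraction remaining = e^(−Te/τ) = e^(−0.44/0.2029) = 0.1143.
Trapped volume = 345.0 × 0.1143 = 39.434 mL.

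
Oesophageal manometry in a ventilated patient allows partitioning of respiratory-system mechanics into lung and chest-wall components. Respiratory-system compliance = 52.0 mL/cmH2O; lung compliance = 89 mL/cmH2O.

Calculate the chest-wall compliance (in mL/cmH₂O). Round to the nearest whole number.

1/Ccw = 1/Crs − 1/CL.
1/Ccw = 1/52.0 − 1/89 = 0.007995.
Ccw = 125.08 mL/cmH2O.

125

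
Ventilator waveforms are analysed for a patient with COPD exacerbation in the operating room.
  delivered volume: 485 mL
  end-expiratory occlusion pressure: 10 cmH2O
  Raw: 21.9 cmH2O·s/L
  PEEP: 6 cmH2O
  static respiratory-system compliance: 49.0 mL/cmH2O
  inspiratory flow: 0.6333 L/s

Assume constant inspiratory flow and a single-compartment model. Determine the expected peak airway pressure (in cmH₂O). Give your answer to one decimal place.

Total PEEP = 10 cmH2O (set 6 + intrinsic 4); this is the baseline alveolar pressure.
Equation of motion (constant flow): PIP = Vt/C + R·V̇ + PEEP.
PIP = 485/49.0 + 21.9×0.6333 + 10 = 9.898 + 13.869 + 10 = 33.767 cmH2O.

33.8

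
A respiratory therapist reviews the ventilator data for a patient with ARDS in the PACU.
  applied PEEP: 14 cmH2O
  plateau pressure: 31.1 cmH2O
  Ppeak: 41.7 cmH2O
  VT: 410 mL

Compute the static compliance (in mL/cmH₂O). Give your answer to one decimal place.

Cstat = Vt / (Pplat − PEEP) = 410 / (31.1 − 14) = 410 / 17.1 = 23.977 mL/cmH2O.

24.0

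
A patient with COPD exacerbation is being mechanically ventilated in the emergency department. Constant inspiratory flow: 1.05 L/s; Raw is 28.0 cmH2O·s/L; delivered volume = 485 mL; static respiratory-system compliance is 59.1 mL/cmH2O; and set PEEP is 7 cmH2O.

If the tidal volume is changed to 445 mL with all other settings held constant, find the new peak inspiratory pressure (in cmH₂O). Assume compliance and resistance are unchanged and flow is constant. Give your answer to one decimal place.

PIP = Vt/C + R·V̇ + PEEP (constant-flow equation of motion).
Only the elastic term changes: ΔPIP = ΔVt / C = (445 − 485) / 59.1 = -0.6768 cmH2O.
Original PIP = 485/59.1 + 28.0×1.05 + 7 = 44.606 cmH2O; new PIP = 44.606 + (-0.6768) = 43.929 cmH2O.

43.9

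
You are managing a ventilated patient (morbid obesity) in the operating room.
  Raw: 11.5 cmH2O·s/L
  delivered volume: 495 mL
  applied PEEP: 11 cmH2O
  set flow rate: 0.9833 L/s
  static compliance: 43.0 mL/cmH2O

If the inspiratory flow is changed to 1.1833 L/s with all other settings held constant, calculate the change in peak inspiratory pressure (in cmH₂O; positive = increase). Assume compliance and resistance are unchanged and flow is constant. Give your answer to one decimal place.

PIP = Vt/C + R·V̇ + PEEP (constant-flow equation of motion).
Only the resistive term changes: ΔPIP = R × ΔV̇ = 11.5 × (1.1833 − 0.9833) = 11.5 × 0.2 = 2.3 cmH2O.

2.3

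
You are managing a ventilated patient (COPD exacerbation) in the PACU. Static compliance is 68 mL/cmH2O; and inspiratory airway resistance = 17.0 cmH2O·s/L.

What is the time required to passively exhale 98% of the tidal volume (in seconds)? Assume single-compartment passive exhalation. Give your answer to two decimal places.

τ = R × C = 17.0 × 68 mL/cmH2O = 17.0 × 0.068 L/cmH2O = 1.156 s.
Exhaled fraction f = 1 − e^(−t/τ) → t = −τ·ln(1 − f) = −1.156·ln(0.02) = 4.522 s.

4.52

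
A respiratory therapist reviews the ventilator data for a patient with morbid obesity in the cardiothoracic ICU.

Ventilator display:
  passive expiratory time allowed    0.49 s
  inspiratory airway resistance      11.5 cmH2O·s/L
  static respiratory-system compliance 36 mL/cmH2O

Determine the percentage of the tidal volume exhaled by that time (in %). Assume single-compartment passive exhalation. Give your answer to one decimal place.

69.4

τ = R × C = 11.5 × 36 mL/cmH2O = 11.5 × 0.036 L/cmH2O = 0.414 s.
Passive exhalation: V(t)/V₀ = e^(−t/τ) = e^(−0.49/0.414) = 0.3062.
Fraction exhaled = 1 − 0.3062 = 0.6938 → 69.38%.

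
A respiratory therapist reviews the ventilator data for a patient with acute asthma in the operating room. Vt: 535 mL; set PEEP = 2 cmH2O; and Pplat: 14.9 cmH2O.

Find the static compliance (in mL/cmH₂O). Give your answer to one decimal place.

Cstat = Vt / (Pplat − PEEP) = 535 / (14.9 − 2) = 535 / 12.9 = 41.473 mL/cmH2O.

41.5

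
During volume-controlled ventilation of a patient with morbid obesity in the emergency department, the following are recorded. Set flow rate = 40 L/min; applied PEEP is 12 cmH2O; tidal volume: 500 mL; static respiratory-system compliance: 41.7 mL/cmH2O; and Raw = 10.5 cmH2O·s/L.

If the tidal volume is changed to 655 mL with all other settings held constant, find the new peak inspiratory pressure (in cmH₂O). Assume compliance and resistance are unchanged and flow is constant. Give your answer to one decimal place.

34.7

Flow: 40 L/min ÷ 60 = 0.6667 L/s.
PIP = Vt/C + R·V̇ + PEEP (constant-flow equation of motion).
Only the elastic term changes: ΔPIP = ΔVt / C = (655 − 500) / 41.7 = 3.717 cmH2O.
Original PIP = 500/41.7 + 10.5×0.6667 + 12 = 30.991 cmH2O; new PIP = 30.991 + (3.717) = 34.708 cmH2O.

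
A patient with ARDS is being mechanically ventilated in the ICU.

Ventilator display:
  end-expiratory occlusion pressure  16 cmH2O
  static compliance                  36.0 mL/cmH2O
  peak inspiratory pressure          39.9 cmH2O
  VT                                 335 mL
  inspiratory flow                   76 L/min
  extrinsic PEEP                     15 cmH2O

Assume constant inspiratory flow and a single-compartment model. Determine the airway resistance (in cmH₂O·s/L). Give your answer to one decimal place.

11.5

Flow: 76 L/min ÷ 60 = 1.2667 L/s.
Total PEEP = 16 cmH2O (set 15 + intrinsic 1); this is the baseline alveolar pressure.
Equation of motion (constant flow): PIP = Vt/C + R·V̇ + PEEP.
R·V̇ = PIP − Vt/C − PEEP = 39.9 − 335/36.0 − 16 = 39.9 − 9.306 − 16 = 14.594 cmH2O.
R = 14.594 / 1.2667 = 11.521 cmH2O·s/L.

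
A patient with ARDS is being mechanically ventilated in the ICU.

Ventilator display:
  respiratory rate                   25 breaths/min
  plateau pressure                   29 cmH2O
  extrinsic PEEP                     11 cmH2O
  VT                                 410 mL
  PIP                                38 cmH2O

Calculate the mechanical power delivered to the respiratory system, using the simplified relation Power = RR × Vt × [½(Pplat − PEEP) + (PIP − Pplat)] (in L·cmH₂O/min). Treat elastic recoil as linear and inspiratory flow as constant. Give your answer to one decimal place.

Per-breath work = Vt × [½(Pplat−PEEP) + (PIP−Pplat)] = 0.410 × [0.5×18.0 + 9.0] = 0.410 × 18.0 = 7.38 L·cmH2O.
Power = 25 × 7.38 = 184.5 L·cmH2O/min.

184.5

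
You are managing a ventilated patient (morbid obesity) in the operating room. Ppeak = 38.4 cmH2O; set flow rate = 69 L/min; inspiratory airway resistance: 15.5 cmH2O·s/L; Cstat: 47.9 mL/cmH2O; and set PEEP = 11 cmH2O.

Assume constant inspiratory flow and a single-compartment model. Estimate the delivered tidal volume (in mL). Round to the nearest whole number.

Flow: 69 L/min ÷ 60 = 1.15 L/s.
Equation of motion (constant flow): PIP = Vt/C + R·V̇ + PEEP.
Vt/C = PIP − R·V̇ − PEEP = 38.4 − 17.825 − 11 = 9.575 cmH2O.
Vt = C × 9.575 = 47.9 × 9.575 = 458.64 mL.

459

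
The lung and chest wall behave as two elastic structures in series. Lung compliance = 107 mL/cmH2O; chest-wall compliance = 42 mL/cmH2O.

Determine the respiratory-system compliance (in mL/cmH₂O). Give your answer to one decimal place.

30.2

Lung and chest wall are elastances in series: 1/Crs = 1/CL + 1/Ccw.
1/Crs = 1/107 + 1/42 = 0.03316.
Crs = 30.157 mL/cmH2O.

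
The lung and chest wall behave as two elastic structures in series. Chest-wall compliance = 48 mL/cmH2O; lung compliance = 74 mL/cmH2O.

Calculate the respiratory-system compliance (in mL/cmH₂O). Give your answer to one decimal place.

Lung and chest wall are elastances in series: 1/Crs = 1/CL + 1/Ccw.
1/Crs = 1/74 + 1/48 = 0.03435.
Crs = 29.112 mL/cmH2O.

29.1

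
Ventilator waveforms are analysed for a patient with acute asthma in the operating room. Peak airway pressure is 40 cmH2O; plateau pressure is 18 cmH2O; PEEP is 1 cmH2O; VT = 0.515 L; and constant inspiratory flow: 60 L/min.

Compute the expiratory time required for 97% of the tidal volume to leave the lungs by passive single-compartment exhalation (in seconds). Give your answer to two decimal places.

2.34

Flow: 60 L/min ÷ 60 = 1 L/s.
R = (PIP − Pplat)/V̇ = (40 − 18) / 1 = 22.0/1 = 22.0 cmH2O·s/L.
C = Vt/(Pplat − PEEP) = 515.0 / (18 − 1) = 515.0/17.0 = 30.294 mL/cmH2O.
τ = R × C = 22.0 × 0.03029 L/cmH2O = 0.6664 s.
t = −τ·ln(1 − 0.97) = −0.6664·ln(0.03) = 2.337 s.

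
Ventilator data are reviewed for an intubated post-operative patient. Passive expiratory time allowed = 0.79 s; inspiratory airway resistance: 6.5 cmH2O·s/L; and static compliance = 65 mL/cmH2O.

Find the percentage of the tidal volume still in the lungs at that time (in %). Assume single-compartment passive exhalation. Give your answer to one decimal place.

τ = R × C = 6.5 × 65 mL/cmH2O = 6.5 × 0.065 L/cmH2O = 0.4225 s.
Passive exhalation: V(t)/V₀ = e^(−t/τ) = e^(−0.79/0.4225) = 0.1542.
Fraction remaining = 0.1542 → 15.42%.

15.4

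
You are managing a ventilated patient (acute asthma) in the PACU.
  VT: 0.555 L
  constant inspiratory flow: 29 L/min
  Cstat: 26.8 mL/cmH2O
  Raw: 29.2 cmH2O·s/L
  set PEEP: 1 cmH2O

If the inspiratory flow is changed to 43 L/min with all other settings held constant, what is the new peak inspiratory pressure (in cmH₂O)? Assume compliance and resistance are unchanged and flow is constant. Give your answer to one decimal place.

42.6

Flow: 29 L/min ÷ 60 = 0.4833 L/s.
New flow: 43 L/min ÷ 60 = 0.7167 L/s.
PIP = Vt/C + R·V̇ + PEEP (constant-flow equation of motion).
Only the resistive term changes: ΔPIP = R × ΔV̇ = 29.2 × (0.7167 − 0.4833) = 29.2 × 0.2334 = 6.815 cmH2O.
Original PIP = 555/26.8 + 29.2×0.4833 + 1 = 35.821 cmH2O; new PIP = 35.821 + (6.815) = 42.636 cmH2O.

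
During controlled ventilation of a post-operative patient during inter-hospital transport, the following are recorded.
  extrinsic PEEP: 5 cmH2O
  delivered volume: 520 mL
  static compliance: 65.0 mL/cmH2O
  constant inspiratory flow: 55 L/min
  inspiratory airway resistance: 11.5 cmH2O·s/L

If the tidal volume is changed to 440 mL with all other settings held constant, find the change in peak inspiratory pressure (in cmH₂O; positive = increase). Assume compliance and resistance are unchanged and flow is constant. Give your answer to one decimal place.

PIP = Vt/C + R·V̇ + PEEP (constant-flow equation of motion).
Only the elastic term changes: ΔPIP = ΔVt / C = (440 − 520) / 65.0 = -1.231 cmH2O.

-1.2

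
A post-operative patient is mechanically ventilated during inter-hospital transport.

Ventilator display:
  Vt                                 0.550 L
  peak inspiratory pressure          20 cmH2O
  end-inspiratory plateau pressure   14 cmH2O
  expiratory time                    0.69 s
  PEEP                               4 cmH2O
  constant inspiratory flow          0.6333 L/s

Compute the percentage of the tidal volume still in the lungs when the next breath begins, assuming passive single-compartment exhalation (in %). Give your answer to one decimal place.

26.6

R = (PIP − Pplat)/V̇ = (20 − 14) / 0.6333 = 6.0/0.6333 = 9.474 cmH2O·s/L.
C = Vt/(Pplat − PEEP) = 550.0 / (14 − 4) = 550.0/10.0 = 55.0 mL/cmH2O.
τ = R × C = 9.474 × 0.055 L/cmH2O = 0.5211 s.
Fraction remaining at end-expiration = e^(−Te/τ) = e^(−0.69/0.5211) = 0.266 → 26.6%.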